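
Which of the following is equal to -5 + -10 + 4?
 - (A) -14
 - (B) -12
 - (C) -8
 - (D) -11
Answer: D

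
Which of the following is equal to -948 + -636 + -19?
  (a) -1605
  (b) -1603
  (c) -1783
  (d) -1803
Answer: b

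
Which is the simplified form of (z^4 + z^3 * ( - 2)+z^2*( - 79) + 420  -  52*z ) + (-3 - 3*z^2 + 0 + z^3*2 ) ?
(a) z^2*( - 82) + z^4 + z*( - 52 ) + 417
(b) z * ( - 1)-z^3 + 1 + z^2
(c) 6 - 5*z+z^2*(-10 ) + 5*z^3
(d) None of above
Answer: a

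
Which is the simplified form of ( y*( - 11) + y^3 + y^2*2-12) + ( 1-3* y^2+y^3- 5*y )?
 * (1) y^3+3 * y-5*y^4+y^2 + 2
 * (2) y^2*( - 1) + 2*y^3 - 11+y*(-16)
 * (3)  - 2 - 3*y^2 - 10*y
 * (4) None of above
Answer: 2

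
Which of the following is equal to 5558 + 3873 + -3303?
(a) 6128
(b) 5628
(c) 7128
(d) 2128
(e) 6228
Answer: a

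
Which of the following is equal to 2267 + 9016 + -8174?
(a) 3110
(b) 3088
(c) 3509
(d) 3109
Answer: d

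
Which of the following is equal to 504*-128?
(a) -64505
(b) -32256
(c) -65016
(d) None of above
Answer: d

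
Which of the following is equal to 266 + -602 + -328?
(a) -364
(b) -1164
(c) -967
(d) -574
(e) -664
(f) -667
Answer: e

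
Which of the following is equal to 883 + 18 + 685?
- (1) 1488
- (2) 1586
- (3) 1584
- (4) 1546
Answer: 2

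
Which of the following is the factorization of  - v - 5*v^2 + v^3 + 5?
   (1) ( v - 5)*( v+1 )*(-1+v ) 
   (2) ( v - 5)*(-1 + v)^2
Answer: 1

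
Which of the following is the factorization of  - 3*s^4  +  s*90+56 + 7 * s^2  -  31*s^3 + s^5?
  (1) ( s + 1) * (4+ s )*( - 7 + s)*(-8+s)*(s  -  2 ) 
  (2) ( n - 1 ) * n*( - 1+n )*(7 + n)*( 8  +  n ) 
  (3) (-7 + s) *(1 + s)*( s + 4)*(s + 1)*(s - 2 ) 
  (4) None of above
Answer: 3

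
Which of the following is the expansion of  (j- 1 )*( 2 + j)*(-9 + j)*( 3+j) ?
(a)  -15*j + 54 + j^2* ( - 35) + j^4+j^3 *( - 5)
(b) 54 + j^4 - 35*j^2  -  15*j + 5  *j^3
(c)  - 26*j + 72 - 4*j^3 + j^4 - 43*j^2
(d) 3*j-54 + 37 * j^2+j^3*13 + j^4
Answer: a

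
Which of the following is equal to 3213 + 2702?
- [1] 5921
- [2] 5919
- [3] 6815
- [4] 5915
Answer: 4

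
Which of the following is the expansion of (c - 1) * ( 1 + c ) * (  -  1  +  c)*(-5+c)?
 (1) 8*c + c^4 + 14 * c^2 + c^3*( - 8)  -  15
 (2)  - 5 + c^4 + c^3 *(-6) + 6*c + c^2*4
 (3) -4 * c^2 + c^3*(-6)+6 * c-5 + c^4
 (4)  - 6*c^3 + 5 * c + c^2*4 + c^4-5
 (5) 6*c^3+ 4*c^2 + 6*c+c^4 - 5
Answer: 2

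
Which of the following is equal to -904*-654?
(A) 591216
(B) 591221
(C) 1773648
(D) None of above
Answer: A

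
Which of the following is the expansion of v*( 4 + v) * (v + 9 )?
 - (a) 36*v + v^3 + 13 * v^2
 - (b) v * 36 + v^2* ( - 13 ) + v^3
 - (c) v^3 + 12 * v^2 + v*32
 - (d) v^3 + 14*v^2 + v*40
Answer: a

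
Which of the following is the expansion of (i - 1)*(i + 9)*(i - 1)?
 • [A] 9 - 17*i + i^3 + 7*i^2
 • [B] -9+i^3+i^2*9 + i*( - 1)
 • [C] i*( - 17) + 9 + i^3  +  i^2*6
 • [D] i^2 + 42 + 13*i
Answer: A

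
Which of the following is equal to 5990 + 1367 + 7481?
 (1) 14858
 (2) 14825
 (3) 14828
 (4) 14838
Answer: 4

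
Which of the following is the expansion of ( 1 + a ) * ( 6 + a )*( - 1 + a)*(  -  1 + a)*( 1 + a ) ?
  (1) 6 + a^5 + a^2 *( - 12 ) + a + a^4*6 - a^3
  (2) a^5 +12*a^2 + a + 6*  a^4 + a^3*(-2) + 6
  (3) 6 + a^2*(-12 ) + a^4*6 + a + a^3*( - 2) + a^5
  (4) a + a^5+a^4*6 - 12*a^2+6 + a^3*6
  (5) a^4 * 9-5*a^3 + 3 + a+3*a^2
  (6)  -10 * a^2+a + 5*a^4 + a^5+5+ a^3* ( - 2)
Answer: 3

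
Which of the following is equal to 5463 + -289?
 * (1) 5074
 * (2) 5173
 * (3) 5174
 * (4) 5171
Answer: 3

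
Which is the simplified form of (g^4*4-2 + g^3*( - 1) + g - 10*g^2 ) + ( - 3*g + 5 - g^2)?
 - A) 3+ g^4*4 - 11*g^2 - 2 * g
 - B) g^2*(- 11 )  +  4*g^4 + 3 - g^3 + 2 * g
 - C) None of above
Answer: C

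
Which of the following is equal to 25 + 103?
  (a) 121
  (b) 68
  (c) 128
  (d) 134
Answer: c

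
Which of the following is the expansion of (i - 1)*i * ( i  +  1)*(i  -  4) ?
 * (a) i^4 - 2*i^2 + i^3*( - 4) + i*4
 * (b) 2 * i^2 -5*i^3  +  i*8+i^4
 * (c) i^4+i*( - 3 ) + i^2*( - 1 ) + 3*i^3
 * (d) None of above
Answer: d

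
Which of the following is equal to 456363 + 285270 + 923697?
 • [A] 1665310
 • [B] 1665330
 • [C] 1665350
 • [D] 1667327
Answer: B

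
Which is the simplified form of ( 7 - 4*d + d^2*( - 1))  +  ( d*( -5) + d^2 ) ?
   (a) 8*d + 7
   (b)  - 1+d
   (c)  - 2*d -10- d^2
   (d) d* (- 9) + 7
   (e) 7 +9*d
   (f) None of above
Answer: d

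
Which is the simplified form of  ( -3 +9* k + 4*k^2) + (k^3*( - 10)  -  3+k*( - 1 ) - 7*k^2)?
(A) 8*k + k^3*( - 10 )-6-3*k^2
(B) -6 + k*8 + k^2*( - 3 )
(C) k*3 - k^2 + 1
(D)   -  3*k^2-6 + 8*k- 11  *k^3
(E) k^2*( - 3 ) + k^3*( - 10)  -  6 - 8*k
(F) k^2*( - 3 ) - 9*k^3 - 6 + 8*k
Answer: A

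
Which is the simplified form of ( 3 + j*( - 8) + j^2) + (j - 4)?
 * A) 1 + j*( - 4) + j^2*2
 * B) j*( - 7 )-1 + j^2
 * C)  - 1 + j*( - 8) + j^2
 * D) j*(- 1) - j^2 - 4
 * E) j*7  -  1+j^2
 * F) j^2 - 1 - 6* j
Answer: B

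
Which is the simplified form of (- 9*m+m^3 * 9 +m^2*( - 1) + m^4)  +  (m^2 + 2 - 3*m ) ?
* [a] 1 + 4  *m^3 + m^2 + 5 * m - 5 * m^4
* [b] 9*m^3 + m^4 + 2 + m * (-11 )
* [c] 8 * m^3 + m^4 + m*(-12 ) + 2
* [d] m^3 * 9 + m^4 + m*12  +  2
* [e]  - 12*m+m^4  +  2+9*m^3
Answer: e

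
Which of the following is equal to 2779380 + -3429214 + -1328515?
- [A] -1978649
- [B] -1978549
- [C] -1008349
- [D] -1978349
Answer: D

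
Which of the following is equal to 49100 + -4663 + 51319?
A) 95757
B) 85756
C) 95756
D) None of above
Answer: C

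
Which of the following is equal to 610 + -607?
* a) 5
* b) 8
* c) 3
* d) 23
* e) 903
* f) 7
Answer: c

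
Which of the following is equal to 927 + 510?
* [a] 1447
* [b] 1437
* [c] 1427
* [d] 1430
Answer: b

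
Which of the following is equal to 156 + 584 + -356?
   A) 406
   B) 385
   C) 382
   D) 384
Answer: D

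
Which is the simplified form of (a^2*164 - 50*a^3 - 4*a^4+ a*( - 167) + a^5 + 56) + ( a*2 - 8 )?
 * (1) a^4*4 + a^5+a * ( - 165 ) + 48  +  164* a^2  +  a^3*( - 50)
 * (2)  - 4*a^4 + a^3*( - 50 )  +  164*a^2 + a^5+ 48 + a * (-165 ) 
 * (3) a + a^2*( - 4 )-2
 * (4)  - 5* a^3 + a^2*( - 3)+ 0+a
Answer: 2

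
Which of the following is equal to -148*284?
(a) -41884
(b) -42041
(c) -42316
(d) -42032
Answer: d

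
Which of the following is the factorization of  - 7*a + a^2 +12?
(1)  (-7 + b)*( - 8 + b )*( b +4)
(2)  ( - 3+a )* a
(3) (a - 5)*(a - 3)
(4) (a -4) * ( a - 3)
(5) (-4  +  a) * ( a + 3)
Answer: 4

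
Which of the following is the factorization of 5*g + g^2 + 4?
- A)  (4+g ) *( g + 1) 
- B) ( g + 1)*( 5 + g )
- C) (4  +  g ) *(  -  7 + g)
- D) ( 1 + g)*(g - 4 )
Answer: A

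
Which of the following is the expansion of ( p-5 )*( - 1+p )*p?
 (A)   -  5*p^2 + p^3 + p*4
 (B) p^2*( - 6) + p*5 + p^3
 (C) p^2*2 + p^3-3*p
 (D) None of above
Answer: B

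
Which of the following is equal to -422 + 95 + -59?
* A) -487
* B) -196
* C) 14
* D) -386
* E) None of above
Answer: D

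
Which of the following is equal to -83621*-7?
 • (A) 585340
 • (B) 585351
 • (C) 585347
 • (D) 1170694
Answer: C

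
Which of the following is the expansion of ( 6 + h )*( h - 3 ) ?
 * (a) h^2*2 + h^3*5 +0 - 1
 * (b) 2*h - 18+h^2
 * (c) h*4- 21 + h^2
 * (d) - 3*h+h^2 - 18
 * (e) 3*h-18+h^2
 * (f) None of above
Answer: e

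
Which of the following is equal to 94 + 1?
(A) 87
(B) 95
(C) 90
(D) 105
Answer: B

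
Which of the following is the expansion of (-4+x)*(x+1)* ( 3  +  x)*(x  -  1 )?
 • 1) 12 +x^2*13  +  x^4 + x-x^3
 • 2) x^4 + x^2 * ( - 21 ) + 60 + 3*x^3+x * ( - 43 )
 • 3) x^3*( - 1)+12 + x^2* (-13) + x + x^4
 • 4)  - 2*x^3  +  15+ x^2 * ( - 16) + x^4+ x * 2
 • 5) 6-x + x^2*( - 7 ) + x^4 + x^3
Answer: 3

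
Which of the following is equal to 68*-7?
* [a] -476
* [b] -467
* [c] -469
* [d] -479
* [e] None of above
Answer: a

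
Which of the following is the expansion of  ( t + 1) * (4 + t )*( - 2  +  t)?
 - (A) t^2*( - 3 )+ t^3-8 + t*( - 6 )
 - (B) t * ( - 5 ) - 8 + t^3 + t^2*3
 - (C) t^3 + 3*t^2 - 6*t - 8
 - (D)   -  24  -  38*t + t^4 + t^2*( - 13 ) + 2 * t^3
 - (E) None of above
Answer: C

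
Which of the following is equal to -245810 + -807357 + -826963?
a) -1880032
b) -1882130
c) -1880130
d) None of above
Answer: c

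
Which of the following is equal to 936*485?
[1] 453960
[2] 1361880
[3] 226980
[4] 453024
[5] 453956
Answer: 1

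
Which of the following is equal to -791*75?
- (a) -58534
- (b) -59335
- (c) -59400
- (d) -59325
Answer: d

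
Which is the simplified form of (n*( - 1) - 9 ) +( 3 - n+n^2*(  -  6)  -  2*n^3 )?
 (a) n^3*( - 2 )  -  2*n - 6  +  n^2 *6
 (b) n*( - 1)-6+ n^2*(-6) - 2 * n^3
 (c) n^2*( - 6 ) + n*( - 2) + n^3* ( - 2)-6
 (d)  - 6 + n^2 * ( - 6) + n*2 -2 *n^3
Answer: c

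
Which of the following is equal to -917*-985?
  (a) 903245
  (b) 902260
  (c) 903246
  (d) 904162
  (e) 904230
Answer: a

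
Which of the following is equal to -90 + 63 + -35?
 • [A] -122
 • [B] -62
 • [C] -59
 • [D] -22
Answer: B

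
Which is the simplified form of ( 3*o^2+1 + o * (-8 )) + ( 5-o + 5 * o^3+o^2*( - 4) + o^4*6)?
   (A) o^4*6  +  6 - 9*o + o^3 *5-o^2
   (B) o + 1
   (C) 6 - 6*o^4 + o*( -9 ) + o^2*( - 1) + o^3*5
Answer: A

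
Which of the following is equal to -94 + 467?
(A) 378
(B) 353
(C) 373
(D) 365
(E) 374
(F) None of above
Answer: C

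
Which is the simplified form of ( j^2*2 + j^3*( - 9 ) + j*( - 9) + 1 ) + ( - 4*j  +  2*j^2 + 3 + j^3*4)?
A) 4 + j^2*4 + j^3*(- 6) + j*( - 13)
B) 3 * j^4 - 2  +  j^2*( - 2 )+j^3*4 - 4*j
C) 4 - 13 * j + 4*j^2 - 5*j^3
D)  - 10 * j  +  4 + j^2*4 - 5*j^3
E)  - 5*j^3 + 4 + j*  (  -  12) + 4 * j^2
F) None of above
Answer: C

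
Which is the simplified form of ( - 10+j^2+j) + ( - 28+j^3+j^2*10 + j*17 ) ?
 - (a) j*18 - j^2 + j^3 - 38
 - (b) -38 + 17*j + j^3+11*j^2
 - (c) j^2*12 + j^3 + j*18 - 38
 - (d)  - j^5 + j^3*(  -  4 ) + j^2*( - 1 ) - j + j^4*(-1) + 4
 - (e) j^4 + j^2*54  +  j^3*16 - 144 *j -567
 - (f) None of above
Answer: f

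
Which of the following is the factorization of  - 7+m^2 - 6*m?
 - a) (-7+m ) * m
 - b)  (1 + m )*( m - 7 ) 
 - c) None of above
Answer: b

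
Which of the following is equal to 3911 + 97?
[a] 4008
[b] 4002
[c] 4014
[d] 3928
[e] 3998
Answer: a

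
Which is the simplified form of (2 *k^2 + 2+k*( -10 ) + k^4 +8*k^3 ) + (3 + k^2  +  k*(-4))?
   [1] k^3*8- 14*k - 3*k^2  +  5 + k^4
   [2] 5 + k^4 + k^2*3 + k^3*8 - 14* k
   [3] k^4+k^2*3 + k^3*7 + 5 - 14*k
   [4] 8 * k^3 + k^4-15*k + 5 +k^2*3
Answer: 2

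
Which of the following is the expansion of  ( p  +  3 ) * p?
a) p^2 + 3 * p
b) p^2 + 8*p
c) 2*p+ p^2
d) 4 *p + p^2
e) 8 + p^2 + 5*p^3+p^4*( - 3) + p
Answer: a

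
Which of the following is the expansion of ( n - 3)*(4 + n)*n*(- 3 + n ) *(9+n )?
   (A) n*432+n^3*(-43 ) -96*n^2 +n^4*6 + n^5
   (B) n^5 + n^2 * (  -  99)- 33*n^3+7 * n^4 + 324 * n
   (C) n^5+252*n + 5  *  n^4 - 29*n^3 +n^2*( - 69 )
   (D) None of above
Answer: B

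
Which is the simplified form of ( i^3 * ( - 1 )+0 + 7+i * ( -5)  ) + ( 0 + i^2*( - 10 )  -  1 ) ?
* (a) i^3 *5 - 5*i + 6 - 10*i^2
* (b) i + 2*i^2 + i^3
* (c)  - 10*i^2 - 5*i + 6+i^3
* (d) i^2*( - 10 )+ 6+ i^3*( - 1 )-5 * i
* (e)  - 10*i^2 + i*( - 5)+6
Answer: d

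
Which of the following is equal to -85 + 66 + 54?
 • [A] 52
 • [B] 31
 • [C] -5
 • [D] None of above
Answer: D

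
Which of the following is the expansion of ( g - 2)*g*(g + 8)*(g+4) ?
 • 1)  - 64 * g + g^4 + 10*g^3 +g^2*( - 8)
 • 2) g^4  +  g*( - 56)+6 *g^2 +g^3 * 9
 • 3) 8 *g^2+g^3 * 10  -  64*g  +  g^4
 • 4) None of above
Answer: 3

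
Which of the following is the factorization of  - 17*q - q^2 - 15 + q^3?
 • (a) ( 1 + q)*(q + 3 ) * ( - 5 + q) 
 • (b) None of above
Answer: a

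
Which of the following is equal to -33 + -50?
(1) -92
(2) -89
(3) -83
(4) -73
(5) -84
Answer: 3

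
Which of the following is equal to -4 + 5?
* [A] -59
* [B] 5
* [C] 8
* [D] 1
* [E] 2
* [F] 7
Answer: D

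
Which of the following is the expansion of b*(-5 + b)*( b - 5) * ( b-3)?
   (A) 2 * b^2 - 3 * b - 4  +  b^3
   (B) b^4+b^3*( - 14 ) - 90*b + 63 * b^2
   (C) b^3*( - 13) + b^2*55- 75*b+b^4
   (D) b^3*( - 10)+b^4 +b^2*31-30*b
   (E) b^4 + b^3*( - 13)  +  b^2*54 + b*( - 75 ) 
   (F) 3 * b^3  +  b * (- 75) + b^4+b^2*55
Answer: C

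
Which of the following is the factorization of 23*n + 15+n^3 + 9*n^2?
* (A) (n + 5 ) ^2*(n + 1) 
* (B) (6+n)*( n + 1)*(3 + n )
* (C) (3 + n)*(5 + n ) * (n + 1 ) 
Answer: C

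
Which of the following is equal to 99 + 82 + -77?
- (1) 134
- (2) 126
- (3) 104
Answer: 3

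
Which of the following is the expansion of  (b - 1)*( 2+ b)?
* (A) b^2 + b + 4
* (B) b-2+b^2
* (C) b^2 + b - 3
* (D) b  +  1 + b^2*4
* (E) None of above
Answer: B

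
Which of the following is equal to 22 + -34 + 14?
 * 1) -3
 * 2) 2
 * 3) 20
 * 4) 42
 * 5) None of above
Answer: 2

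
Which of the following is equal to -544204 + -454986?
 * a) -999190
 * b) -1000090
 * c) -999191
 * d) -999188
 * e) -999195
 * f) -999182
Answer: a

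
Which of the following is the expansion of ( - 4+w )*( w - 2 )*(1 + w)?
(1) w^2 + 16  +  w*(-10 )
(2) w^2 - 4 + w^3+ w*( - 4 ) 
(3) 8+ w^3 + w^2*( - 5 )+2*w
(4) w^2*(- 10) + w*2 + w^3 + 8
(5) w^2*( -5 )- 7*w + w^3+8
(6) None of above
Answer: 3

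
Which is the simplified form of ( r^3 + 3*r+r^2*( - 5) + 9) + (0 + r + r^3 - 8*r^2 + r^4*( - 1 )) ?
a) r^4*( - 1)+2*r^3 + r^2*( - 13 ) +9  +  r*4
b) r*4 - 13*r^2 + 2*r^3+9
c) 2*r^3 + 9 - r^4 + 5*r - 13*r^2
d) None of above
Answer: a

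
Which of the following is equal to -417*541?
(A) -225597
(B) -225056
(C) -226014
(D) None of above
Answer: A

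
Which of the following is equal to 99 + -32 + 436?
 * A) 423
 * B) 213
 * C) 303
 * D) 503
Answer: D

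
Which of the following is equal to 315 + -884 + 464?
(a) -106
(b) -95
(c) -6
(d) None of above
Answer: d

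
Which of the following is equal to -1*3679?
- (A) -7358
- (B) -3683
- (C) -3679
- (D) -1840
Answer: C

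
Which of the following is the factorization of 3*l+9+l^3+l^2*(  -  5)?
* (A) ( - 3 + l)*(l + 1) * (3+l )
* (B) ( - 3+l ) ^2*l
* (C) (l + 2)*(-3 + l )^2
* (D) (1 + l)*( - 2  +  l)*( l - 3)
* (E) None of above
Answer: E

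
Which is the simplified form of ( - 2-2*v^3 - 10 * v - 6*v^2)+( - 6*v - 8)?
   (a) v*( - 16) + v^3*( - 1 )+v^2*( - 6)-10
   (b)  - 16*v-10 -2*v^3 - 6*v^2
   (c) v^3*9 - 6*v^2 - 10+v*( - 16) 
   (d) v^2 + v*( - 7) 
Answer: b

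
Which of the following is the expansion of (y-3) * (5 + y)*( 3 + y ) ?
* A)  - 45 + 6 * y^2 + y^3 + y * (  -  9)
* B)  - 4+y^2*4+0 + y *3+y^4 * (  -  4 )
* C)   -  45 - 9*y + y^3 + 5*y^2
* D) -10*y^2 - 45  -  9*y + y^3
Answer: C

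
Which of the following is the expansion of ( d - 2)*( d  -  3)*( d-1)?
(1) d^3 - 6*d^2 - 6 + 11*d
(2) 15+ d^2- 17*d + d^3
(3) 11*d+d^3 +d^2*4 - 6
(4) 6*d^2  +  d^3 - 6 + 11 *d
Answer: 1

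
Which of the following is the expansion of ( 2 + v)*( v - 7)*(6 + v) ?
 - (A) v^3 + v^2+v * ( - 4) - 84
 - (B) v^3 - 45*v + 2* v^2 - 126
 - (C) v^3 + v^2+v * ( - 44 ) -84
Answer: C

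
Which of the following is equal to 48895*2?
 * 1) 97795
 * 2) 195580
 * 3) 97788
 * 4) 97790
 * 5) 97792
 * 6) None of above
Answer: 4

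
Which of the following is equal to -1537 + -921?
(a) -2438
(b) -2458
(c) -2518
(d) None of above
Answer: b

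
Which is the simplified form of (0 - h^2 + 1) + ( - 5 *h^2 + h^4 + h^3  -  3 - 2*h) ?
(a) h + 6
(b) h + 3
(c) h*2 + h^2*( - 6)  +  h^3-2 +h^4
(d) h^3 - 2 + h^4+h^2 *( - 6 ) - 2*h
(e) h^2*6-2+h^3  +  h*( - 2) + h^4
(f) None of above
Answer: d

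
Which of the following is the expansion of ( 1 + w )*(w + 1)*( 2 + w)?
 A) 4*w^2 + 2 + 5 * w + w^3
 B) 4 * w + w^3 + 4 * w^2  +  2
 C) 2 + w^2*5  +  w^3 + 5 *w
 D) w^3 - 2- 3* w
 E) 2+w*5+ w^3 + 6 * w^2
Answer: A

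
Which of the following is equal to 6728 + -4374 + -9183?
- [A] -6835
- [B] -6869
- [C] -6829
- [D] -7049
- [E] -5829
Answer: C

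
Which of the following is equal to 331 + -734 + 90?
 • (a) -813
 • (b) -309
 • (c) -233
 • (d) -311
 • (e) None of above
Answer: e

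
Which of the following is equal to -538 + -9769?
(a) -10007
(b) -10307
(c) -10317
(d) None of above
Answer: b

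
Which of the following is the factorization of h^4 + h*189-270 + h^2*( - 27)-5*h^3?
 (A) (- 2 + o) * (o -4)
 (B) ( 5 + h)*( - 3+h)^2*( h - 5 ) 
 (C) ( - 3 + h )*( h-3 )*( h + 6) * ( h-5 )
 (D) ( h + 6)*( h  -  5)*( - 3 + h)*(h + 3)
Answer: C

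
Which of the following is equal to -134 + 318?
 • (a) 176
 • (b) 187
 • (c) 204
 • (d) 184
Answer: d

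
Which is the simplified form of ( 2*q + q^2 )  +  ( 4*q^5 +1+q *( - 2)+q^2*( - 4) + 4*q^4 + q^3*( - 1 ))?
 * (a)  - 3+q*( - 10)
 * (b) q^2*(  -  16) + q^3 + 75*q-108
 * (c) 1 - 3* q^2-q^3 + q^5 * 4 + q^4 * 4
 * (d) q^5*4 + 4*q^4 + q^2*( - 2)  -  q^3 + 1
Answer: c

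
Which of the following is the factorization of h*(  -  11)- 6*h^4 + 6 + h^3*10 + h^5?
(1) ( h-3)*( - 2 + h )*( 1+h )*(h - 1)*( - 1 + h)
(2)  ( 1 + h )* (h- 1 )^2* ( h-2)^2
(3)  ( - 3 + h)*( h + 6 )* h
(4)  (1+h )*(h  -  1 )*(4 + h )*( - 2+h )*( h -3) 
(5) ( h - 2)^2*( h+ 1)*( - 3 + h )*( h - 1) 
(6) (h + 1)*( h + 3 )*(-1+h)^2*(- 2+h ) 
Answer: 1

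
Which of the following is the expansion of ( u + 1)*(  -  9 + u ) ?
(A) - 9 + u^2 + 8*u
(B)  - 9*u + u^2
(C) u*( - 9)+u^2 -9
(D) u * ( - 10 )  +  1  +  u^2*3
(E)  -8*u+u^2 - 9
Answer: E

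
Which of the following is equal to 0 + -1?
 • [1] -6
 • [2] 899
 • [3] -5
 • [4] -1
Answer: 4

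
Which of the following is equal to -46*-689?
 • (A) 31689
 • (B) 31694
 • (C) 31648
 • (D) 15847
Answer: B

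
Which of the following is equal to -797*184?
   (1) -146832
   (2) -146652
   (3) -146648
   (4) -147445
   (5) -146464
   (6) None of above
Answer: 3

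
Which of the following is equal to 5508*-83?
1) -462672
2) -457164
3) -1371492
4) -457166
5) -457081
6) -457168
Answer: 2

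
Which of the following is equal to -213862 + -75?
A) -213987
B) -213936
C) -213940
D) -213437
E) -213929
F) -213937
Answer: F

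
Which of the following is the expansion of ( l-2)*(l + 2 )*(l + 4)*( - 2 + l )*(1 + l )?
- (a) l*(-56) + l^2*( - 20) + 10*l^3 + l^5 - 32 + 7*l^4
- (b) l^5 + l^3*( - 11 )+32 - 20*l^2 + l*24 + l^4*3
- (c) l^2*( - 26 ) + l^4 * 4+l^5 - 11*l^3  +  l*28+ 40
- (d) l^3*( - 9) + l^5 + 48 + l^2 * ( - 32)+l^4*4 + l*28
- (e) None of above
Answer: e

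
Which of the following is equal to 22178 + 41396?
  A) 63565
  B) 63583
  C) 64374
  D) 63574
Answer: D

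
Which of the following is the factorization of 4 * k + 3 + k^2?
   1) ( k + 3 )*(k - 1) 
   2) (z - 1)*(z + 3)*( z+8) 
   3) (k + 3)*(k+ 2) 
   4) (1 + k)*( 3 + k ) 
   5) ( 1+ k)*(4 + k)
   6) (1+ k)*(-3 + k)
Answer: 4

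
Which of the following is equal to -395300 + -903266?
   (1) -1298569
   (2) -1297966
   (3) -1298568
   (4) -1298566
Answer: 4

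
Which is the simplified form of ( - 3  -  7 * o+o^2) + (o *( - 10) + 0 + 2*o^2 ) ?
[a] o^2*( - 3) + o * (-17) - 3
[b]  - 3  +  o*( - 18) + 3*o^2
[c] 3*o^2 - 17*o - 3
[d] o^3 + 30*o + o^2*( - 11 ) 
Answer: c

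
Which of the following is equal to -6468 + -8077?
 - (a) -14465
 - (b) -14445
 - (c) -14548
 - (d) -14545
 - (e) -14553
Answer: d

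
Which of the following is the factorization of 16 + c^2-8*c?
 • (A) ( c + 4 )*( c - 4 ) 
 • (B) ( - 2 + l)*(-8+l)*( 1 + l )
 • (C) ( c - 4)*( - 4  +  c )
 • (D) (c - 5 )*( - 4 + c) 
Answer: C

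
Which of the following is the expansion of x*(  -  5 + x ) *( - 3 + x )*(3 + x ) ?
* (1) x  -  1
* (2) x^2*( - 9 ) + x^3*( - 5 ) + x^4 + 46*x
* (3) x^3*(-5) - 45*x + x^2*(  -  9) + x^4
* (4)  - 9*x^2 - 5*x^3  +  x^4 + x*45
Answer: 4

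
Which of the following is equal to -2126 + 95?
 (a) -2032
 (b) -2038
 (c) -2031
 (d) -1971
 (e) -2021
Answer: c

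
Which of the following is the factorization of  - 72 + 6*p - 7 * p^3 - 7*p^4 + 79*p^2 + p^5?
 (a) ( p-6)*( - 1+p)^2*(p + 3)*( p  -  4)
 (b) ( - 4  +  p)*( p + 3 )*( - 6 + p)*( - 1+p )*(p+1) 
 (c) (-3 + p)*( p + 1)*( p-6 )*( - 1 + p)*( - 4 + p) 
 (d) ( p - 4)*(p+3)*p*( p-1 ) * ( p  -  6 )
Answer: b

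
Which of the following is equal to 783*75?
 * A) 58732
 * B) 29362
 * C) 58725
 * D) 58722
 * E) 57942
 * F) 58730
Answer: C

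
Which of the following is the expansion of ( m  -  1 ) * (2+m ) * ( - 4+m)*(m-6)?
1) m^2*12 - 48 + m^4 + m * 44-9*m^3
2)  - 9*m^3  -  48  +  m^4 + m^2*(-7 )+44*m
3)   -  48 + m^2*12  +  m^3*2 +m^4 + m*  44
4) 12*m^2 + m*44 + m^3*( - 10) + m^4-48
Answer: 1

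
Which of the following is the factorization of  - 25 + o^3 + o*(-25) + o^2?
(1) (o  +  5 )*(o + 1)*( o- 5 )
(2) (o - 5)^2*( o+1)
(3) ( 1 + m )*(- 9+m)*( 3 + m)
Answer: 1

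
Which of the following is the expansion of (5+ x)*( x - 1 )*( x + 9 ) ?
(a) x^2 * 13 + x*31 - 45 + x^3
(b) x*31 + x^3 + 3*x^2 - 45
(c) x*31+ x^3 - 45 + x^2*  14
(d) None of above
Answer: a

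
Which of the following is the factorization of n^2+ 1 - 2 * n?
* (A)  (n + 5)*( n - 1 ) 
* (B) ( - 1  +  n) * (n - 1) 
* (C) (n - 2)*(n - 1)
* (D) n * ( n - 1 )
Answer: B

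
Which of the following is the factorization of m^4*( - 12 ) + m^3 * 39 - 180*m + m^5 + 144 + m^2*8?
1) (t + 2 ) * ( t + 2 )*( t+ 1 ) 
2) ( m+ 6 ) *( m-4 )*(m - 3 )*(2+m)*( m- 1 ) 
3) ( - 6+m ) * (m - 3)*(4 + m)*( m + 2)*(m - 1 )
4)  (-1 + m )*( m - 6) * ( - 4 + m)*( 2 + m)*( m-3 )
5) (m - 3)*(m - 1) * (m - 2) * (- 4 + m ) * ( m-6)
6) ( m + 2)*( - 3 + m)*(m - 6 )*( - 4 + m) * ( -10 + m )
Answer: 4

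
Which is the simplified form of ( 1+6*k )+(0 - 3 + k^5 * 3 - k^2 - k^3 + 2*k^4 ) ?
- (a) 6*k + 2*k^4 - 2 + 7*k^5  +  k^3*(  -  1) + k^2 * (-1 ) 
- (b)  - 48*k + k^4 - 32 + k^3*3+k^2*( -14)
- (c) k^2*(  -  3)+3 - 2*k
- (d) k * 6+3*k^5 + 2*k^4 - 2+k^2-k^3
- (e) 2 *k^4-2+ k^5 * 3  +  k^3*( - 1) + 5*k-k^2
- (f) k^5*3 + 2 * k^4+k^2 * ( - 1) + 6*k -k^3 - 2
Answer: f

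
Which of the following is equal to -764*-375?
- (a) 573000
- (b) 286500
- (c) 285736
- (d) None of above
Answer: b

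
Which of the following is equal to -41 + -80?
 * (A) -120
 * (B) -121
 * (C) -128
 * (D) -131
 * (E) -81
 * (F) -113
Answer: B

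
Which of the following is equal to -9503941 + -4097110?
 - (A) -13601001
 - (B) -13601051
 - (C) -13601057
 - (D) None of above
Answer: B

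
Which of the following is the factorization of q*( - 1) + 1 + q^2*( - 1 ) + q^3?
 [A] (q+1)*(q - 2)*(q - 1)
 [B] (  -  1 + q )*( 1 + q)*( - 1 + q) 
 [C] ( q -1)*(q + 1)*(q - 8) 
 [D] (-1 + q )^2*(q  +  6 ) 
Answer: B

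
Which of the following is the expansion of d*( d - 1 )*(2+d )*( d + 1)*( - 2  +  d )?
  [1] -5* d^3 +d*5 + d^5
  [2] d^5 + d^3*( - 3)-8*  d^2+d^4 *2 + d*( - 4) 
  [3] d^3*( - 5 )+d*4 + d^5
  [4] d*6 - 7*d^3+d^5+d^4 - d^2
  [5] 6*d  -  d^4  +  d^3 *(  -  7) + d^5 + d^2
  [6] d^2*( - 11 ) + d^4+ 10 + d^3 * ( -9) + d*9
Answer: 3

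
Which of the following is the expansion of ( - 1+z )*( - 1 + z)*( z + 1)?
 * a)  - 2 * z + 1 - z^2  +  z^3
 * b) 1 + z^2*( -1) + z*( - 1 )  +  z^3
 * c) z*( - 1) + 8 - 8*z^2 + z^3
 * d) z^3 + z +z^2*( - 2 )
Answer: b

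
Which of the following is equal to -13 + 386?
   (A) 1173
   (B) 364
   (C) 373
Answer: C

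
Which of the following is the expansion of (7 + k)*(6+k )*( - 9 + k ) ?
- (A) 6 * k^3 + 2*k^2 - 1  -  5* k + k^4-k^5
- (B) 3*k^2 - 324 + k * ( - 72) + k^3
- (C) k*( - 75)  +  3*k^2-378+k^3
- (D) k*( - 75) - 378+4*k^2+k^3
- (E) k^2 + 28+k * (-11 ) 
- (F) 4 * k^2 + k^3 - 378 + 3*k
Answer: D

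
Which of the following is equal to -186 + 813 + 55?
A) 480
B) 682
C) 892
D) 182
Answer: B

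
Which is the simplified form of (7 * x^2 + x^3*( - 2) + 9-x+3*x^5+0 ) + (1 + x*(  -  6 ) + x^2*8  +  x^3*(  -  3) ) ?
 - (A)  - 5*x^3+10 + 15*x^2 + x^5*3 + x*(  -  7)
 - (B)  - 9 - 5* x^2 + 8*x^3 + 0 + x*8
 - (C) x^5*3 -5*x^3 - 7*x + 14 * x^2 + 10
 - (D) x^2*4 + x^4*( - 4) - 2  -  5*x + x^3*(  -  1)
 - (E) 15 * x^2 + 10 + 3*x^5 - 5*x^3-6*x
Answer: A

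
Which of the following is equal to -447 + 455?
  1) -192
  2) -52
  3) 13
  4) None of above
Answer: 4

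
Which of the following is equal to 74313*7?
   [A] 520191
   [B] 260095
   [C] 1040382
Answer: A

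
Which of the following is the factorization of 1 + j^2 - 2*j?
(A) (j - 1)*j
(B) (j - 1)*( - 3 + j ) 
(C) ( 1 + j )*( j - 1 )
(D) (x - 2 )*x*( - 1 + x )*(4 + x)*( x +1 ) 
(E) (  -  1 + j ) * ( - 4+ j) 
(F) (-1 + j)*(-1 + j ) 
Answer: F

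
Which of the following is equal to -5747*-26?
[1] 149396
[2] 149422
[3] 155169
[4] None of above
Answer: 2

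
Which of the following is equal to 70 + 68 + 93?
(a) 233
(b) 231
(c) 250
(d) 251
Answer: b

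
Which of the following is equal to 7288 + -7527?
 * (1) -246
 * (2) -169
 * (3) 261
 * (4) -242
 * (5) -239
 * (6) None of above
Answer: 5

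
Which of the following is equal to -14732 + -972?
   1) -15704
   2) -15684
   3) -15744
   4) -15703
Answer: 1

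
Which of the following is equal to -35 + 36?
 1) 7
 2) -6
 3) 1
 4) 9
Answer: 3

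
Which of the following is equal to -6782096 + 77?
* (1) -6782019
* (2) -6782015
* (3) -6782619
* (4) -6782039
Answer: 1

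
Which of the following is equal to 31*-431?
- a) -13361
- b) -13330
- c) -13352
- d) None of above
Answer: a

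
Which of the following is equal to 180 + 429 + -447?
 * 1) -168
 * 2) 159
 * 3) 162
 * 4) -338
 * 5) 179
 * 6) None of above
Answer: 3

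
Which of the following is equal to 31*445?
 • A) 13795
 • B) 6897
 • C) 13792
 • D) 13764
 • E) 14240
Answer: A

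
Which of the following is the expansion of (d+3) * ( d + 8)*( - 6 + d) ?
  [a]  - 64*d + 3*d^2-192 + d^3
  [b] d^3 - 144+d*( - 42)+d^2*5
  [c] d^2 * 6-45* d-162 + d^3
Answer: b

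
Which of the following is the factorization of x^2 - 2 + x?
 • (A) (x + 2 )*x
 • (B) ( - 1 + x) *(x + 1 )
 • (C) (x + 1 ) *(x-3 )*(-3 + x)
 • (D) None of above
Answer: D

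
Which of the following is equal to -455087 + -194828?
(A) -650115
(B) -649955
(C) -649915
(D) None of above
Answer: C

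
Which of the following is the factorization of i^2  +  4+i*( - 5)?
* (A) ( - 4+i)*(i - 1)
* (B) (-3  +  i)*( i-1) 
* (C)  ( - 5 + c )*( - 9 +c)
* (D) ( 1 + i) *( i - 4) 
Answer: A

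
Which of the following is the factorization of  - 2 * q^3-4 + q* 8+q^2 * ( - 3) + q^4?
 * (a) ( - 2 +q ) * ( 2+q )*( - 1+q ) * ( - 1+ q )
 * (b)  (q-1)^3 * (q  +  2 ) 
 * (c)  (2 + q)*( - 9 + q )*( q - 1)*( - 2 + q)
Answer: a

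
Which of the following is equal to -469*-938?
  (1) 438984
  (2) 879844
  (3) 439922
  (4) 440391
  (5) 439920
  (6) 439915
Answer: 3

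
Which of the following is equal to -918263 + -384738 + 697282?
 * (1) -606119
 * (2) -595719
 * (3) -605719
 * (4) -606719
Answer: 3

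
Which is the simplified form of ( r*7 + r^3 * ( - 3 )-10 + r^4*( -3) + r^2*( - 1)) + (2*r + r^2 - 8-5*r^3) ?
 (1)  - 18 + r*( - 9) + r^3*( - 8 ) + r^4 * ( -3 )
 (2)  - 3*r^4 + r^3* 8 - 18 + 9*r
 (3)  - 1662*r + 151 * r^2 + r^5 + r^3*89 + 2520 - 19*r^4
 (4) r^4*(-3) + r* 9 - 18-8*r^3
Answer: 4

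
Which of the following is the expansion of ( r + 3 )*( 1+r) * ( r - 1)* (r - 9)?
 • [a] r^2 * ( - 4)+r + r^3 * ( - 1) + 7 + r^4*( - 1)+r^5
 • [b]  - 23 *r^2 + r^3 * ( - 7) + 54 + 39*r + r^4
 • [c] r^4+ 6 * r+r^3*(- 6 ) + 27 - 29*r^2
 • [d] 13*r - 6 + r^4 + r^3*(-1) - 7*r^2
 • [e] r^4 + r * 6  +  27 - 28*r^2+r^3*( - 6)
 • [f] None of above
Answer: e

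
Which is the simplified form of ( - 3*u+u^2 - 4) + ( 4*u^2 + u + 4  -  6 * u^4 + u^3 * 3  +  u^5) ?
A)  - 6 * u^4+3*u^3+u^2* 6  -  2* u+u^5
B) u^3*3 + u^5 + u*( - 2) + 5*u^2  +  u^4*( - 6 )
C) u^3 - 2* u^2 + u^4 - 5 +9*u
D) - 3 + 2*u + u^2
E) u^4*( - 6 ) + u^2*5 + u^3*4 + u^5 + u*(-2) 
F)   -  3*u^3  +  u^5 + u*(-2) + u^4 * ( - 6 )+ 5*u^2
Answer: B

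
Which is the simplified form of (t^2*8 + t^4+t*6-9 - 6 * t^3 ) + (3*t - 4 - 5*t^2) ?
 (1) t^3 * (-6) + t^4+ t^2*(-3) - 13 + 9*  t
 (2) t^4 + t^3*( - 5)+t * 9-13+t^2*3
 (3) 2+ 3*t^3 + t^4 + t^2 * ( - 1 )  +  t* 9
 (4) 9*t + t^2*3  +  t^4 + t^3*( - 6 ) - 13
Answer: 4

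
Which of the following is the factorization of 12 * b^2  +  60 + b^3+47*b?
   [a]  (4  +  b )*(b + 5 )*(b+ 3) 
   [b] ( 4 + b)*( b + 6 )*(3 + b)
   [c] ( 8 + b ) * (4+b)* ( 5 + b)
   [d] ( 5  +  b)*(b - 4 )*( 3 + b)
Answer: a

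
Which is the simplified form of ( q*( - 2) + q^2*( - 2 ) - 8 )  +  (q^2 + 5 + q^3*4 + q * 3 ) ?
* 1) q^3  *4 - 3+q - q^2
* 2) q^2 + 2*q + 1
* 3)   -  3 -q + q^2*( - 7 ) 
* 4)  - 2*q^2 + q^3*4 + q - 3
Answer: 1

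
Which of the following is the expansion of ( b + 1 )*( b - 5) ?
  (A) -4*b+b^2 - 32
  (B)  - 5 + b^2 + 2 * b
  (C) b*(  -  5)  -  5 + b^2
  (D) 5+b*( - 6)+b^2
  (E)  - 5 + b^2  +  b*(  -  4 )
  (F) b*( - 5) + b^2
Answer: E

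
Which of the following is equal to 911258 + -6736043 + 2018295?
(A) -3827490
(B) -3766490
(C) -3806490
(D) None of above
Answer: C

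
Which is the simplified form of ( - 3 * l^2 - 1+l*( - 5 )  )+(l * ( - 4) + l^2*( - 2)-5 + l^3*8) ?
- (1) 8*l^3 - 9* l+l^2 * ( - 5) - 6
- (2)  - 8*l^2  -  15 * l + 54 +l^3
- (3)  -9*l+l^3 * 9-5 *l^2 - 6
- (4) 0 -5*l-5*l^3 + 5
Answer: 1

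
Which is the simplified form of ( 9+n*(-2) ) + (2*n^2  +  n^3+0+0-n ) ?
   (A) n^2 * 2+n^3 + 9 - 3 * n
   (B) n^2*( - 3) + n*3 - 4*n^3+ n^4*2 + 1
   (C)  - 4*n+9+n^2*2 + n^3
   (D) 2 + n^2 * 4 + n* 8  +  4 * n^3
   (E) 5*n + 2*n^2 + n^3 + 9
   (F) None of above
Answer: A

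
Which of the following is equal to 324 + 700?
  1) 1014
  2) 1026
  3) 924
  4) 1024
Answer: 4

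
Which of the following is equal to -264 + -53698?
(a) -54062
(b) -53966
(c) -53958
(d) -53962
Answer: d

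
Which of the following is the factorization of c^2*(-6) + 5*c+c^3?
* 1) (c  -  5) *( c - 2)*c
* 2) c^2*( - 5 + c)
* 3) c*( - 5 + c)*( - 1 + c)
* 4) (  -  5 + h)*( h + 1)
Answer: 3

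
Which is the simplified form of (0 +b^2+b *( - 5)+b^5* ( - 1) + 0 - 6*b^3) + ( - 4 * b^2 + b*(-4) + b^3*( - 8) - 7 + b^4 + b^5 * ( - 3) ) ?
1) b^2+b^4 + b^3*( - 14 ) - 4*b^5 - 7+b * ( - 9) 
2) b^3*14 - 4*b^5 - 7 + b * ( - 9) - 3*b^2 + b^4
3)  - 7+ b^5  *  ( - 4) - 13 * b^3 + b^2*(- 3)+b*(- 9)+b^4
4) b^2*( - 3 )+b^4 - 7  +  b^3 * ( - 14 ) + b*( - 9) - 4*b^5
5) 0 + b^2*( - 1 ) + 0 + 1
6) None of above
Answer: 4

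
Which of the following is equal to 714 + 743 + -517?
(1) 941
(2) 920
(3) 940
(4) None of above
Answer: 3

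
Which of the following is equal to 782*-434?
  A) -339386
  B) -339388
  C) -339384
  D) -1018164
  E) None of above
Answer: B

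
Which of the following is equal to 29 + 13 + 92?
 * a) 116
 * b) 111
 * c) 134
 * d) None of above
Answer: c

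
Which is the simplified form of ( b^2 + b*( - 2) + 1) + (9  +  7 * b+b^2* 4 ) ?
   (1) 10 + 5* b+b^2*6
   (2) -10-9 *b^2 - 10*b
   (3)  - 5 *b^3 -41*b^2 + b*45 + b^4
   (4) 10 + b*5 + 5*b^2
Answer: 4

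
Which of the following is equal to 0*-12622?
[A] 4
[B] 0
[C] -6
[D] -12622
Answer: B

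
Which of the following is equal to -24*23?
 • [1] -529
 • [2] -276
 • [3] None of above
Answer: 3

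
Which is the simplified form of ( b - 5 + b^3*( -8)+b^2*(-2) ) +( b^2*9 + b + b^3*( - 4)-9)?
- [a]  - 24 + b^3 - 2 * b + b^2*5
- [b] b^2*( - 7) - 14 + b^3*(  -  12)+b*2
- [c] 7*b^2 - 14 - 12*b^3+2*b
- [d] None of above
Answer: c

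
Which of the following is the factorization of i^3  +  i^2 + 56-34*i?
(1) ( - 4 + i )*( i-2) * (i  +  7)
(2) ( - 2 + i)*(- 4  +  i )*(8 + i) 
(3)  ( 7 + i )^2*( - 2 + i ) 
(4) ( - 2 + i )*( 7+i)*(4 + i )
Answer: 1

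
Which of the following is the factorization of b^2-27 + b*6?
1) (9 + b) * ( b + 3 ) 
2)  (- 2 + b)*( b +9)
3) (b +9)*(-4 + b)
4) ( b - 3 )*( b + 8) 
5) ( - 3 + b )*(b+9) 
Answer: 5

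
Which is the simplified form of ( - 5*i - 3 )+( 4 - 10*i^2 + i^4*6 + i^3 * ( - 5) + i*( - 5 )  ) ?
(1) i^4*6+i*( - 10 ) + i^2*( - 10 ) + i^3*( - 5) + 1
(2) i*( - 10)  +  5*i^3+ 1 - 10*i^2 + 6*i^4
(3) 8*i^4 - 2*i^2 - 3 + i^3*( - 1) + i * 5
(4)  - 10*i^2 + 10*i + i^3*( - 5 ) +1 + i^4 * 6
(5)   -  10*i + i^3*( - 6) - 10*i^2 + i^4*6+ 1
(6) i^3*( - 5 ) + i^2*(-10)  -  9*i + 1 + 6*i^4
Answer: 1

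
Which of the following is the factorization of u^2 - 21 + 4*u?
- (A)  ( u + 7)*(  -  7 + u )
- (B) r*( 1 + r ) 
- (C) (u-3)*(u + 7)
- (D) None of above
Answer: C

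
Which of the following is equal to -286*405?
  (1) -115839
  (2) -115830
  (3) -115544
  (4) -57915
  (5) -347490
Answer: 2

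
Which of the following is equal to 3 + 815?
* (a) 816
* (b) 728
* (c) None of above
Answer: c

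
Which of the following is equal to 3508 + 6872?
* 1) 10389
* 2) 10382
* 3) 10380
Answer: 3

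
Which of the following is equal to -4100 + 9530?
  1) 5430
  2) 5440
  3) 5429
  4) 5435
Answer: 1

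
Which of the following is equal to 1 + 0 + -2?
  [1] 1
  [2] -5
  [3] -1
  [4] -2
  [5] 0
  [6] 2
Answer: 3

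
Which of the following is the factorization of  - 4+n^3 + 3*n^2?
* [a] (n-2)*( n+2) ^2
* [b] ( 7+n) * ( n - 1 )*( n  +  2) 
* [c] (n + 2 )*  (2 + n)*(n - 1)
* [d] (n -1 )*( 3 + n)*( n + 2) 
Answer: c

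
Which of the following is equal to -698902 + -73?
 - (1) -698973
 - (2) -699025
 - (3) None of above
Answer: 3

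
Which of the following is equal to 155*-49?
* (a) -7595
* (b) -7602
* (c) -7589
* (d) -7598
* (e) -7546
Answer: a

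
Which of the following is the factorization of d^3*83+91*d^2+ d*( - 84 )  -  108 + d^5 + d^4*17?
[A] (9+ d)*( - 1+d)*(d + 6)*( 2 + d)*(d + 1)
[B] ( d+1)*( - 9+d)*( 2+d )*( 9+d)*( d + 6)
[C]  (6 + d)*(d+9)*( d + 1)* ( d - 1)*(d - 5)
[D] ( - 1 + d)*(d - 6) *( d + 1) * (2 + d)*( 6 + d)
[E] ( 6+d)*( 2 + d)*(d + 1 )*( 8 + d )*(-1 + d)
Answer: A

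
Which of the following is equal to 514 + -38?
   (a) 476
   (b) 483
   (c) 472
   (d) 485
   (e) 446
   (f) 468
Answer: a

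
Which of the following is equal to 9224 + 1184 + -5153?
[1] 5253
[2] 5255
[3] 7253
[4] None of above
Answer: 2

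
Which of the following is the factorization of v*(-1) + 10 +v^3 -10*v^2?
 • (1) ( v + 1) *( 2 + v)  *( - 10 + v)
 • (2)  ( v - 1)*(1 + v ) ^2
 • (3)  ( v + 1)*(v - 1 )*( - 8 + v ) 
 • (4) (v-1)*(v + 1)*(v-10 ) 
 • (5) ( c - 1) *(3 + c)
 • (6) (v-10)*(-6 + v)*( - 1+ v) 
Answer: 4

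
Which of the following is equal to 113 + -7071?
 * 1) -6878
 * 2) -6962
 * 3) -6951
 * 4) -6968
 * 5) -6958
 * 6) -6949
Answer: 5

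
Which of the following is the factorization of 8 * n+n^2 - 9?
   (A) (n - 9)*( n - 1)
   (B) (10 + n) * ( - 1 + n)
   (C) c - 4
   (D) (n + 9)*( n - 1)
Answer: D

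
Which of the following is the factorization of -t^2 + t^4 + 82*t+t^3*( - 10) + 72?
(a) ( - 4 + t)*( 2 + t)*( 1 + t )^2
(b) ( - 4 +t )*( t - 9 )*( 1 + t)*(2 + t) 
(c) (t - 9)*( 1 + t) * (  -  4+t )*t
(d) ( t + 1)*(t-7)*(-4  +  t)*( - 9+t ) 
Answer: b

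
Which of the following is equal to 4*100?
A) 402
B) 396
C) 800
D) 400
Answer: D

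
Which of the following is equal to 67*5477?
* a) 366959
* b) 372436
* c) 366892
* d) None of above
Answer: a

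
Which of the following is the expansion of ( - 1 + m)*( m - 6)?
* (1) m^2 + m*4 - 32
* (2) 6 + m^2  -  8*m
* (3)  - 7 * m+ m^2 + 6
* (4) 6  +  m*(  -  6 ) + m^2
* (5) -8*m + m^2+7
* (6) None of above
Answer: 3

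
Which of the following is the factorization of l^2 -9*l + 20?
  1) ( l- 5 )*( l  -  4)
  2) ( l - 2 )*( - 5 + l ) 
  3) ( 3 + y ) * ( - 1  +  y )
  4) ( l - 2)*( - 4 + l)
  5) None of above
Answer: 1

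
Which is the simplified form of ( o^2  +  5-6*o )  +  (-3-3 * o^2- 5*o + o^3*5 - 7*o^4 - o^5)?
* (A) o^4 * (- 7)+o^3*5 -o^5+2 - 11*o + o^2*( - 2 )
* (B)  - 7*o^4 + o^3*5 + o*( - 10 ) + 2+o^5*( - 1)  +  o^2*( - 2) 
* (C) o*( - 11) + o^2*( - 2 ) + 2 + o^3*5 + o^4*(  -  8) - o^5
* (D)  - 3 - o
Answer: A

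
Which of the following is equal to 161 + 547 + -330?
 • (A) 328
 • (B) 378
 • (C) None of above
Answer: B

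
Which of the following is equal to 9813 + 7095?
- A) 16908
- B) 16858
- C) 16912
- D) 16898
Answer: A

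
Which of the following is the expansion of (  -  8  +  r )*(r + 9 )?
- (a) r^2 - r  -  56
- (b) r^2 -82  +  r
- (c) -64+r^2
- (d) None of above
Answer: d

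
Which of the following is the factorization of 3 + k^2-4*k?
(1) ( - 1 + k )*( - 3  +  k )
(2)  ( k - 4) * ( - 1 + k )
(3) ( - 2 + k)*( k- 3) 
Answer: 1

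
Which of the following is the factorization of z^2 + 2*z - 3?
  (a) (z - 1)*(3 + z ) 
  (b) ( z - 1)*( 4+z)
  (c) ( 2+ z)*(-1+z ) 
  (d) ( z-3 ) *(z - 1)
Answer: a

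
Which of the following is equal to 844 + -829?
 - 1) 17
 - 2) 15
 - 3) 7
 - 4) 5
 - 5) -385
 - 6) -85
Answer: 2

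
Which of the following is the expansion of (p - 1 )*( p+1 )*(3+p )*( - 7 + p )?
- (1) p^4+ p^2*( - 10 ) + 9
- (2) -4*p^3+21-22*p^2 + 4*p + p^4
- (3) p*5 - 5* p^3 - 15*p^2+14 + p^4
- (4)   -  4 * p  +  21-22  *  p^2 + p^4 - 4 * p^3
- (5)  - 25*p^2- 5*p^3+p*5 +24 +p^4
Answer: 2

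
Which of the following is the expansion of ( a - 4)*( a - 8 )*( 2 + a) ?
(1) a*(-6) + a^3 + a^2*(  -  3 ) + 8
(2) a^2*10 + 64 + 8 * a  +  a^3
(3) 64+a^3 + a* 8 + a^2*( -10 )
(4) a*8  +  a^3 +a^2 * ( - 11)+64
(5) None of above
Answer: 3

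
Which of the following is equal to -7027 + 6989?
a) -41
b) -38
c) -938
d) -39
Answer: b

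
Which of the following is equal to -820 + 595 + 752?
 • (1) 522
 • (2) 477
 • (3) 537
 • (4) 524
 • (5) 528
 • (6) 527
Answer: 6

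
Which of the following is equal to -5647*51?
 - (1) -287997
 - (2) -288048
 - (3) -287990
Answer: 1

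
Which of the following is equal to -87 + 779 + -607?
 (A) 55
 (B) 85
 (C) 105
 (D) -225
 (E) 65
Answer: B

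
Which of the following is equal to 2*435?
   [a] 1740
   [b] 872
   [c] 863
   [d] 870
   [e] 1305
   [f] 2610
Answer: d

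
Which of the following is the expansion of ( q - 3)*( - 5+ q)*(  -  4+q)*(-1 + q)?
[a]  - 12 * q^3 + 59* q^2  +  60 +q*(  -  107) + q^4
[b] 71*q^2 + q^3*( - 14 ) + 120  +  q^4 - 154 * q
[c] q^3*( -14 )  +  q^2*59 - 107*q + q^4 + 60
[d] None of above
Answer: d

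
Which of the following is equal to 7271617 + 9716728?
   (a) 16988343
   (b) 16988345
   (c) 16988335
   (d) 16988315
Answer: b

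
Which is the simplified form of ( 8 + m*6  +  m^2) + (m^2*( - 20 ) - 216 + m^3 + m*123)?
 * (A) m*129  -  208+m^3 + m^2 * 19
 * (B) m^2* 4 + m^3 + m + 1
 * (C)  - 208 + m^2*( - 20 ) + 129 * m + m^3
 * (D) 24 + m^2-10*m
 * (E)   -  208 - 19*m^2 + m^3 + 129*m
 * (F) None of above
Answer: E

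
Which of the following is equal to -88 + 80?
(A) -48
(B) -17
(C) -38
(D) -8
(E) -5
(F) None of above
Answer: D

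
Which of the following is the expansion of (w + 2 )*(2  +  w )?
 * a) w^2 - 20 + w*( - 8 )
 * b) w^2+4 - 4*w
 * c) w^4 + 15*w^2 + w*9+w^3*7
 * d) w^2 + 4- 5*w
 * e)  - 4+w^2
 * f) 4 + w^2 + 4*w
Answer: f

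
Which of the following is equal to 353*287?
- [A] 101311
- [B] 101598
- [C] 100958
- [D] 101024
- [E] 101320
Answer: A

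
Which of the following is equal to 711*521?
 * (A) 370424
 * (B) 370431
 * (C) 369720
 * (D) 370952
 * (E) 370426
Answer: B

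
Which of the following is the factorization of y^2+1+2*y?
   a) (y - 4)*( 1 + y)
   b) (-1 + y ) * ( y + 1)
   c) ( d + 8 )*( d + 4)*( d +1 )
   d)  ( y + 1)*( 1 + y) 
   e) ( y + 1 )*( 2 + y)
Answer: d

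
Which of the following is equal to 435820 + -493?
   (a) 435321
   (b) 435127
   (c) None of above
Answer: c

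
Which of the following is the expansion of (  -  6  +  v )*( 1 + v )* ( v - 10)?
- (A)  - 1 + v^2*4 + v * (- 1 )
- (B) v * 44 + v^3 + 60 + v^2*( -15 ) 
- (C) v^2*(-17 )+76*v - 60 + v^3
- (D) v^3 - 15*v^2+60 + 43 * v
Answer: B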